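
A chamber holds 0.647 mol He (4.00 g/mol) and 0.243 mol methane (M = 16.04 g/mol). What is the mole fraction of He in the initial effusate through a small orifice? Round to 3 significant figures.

0.842

Each component's effusion rate ∝ (its partial pressure)·(1/√M) ∝ n_i/√M_i.
Mole fraction of He in the effusate = (n_He/√M_He) / (n_He/√M_He + n_CH₄/√M_CH₄)
= (0.647/√4.00) / (0.647/√4.00 + 0.243/√16.04) = 0.3235/(0.3235 + 0.06067) = 0.842.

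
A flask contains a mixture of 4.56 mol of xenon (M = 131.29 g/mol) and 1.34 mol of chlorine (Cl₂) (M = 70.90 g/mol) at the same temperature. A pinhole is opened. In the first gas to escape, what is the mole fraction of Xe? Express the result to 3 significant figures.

0.714

Rate_i ∝ x_i/√M_i (Graham's law weighted by mole fraction), so the effusate composition follows n_i/√M_i.
x_Xe(eff) = (n_Xe/√M_Xe) / (n_Xe/√M_Xe + n_Cl₂/√M_Cl₂)
= (4.56/√131.29) / (4.56/√131.29 + 1.34/√70.90) = 0.3980/(0.3980 + 0.1591) = 0.714.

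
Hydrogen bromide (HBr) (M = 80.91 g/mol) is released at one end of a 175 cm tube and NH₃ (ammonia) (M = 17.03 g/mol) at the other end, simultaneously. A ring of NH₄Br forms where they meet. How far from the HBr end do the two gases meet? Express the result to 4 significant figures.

In equal time, each gas travels a distance ∝ its rate ∝ 1/√M, so d_HBr/d_NH₃ = √(M_NH₃/M_HBr) = √(17.03/80.91) = 0.4588.
With d_HBr + d_NH₃ = 175 cm, d_NH₃ = 175/(1 + 0.4588) = 120.0 cm.
d_HBr = 175 − 120.0 = 55.04 cm.

55.04 cm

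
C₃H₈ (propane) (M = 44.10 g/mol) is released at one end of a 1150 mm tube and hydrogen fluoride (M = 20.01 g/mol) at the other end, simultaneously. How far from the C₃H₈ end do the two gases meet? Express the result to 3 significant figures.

The fronts meet when d_C₃H₈ + d_HF = L with d_C₃H₈/d_HF = √(M_HF/M_C₃H₈) (Graham's law). Here √(M_HF/M_C₃H₈) = √(20.01/44.10) = 0.6736.
With d_C₃H₈ + d_HF = 1150 mm, d_HF = 1150/(1 + 0.6736) = 687.1 mm.
d_C₃H₈ = 1150 − 687.1 = 463 mm.

463 mm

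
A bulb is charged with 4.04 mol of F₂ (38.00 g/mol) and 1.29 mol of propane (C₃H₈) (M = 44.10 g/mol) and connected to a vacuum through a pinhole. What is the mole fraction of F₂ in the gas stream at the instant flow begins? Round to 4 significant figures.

0.7714

The effusion rate of species i is ∝ p_i/√M_i ∝ n_i/√M_i.
x_F₂(eff) = (n_F₂/√M_F₂) / (n_F₂/√M_F₂ + n_C₃H₈/√M_C₃H₈)
= (4.04/√38.00) / (4.04/√38.00 + 1.29/√44.10) = 0.6554/(0.6554 + 0.1943) = 0.7714.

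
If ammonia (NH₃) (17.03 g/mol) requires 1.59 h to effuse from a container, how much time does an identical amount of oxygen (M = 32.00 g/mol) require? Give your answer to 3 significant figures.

From Graham's law, t_O₂/t_NH₃ = √(M_O₂/M_NH₃) = √(32.00/17.03) = √1.879 = 1.371.
So the time for O₂ is 1.59 × 1.371 = 2.18 h.

2.18 h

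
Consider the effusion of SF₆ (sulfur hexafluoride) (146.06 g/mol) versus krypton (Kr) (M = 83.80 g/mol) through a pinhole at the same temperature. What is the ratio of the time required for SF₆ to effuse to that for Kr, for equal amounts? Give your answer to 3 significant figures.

1.32

Using Graham's law: t_SF₆/t_Kr = √(M_SF₆/M_Kr) = √(146.06/83.80) = √1.743 = 1.32.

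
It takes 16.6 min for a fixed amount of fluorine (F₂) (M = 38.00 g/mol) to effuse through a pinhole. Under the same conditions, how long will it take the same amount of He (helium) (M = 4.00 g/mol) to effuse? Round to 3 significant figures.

Graham's law gives t_He/t_F₂ = √(M_He/M_F₂) = √(4.00/38.00) = √0.1053 = 0.3244.
So the time for He is 16.6 × 0.3244 = 5.39 min.

5.39 min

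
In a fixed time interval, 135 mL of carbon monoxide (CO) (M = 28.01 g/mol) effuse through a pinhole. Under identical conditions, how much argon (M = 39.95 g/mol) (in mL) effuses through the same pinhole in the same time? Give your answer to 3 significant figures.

Using Graham's law: rate_Ar/rate_CO = √(M_CO/M_Ar) = √(28.01/39.95) = √0.7011 = 0.8373.
So the volume for Ar is 135 × 0.8373 = 113 mL.

113 mL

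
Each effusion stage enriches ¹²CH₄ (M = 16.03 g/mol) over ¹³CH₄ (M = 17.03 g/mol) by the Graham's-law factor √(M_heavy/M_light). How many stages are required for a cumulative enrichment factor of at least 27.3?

With α = √(17.03/16.03) per stage, ln α = ½ ln(1.06238) = 0.03026.
Need α^N ≥ 27.3 ⇒ N ≥ ln(27.3) / ln α = 3.307 / 0.03026 = 109.29.
Rounding up, N = 110 stages.

110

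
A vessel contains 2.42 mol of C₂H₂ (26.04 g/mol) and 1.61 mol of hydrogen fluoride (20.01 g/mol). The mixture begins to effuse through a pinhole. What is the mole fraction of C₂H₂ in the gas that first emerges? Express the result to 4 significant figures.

The effusion rate of species i is ∝ p_i/√M_i ∝ n_i/√M_i.
x_C₂H₂(eff) = (n_C₂H₂/√M_C₂H₂) / (n_C₂H₂/√M_C₂H₂ + n_HF/√M_HF)
= (2.42/√26.04) / (2.42/√26.04 + 1.61/√20.01) = 0.4742/(0.4742 + 0.3599) = 0.5685.

0.5685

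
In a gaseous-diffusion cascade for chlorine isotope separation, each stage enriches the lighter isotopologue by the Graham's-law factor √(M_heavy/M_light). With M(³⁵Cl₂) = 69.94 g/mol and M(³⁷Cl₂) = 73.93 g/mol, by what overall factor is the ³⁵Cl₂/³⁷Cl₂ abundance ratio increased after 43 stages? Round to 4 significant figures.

3.296

Each stage multiplies the ratio by α = √(73.93/69.94), so after 43 stages the overall factor is α^43 = (73.93/69.94)^(43/2).
= 1.05705^(43/2) = 3.296.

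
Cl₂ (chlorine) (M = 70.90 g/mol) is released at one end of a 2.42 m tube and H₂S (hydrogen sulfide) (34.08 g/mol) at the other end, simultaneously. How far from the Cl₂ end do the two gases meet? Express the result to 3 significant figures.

0.991 m

Graham's law gives d_Cl₂/d_H₂S = rate_Cl₂/rate_H₂S = √(M_H₂S/M_Cl₂) = √(34.08/70.90) = 0.6933.
With d_Cl₂ + d_H₂S = 2.42 m, d_H₂S = 2.42/(1 + 0.6933) = 1.429 m.
d_Cl₂ = 2.42 − 1.429 = 0.991 m.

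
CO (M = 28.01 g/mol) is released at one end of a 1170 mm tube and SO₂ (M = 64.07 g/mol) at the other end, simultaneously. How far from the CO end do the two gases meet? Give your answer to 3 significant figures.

704 mm

In equal time, each gas travels a distance ∝ its rate ∝ 1/√M, so d_CO/d_SO₂ = √(M_SO₂/M_CO) = √(64.07/28.01) = 1.512.
With d_CO + d_SO₂ = 1170 mm, d_SO₂ = 1170/(1 + 1.512) = 465.7 mm.
d_CO = 1170 − 465.7 = 704 mm.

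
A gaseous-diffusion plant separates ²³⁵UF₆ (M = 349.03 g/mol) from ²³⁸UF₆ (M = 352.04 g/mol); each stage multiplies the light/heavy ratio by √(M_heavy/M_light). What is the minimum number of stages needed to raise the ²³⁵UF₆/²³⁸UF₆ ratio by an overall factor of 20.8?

Single-stage factor α = √(352.04/349.03), so ln α = ½ ln(1.00862) = 0.004293.
Need α^N ≥ 20.8 ⇒ N ≥ ln(20.8) / ln α = 3.035 / 0.004293 = 706.88.
So at least 707 stages are needed.

707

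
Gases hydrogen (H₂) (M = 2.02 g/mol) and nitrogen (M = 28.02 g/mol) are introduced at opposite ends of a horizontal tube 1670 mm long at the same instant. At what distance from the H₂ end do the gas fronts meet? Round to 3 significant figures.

In equal time, each gas travels a distance ∝ its rate ∝ 1/√M, so d_H₂/d_N₂ = √(M_N₂/M_H₂) = √(28.02/2.02) = 3.724.
With d_H₂ + d_N₂ = 1670 mm, d_N₂ = 1670/(1 + 3.724) = 353.5 mm.
d_H₂ = 1670 − 353.5 = 1320 mm.

1320 mm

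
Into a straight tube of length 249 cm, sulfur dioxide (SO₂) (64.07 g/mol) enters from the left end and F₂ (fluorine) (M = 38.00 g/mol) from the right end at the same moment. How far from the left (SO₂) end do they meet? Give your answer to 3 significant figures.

108 cm

The fronts meet when d_SO₂ + d_F₂ = L with d_SO₂/d_F₂ = √(M_F₂/M_SO₂) (Graham's law). Here √(M_F₂/M_SO₂) = √(38.00/64.07) = 0.7701.
With d_SO₂ + d_F₂ = 249 cm, d_F₂ = 249/(1 + 0.7701) = 140.7 cm.
d_SO₂ = 249 − 140.7 = 108 cm.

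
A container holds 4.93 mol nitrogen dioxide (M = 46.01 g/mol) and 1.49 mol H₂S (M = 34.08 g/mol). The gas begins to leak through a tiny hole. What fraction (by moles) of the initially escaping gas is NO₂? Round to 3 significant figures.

The effusion rate of species i is ∝ p_i/√M_i ∝ n_i/√M_i.
x_NO₂(eff) = (n_NO₂/√M_NO₂) / (n_NO₂/√M_NO₂ + n_H₂S/√M_H₂S)
= (4.93/√46.01) / (4.93/√46.01 + 1.49/√34.08) = 0.7268/(0.7268 + 0.2552) = 0.740.

0.740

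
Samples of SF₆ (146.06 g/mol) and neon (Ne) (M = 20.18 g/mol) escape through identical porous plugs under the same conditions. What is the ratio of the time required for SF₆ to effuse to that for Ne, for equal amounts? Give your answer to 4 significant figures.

2.690

Since effusion rate ∝ 1/√M, t_SF₆/t_Ne = √(M_SF₆/M_Ne) = √(146.06/20.18) = √7.238 = 2.690.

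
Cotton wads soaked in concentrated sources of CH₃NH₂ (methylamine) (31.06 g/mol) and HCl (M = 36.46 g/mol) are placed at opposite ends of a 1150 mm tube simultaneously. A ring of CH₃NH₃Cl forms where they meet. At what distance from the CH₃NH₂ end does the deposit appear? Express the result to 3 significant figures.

Distances travelled in equal time are proportional to diffusion rates, so d_CH₃NH₂/d_HCl = √(M_HCl/M_CH₃NH₂) = √(36.46/31.06) = 1.083.
With d_CH₃NH₂ + d_HCl = 1150 mm, d_HCl = 1150/(1 + 1.083) = 552.0 mm.
d_CH₃NH₂ = 1150 − 552.0 = 598 mm.

598 mm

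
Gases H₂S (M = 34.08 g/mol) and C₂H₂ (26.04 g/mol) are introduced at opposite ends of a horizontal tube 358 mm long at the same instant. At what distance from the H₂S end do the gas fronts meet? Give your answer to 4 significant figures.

167.0 mm

The fronts meet when d_H₂S + d_C₂H₂ = L with d_H₂S/d_C₂H₂ = √(M_C₂H₂/M_H₂S) (Graham's law). Here √(M_C₂H₂/M_H₂S) = √(26.04/34.08) = 0.8741.
With d_H₂S + d_C₂H₂ = 358 mm, d_C₂H₂ = 358/(1 + 0.8741) = 191.0 mm.
d_H₂S = 358 − 191.0 = 167.0 mm.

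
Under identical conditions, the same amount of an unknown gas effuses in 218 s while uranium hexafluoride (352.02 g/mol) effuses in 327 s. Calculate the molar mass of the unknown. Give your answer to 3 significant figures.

156 g/mol

By Graham's law, t_X/t_UF₆ = √(M_X/M_UF₆).
218/327 = 0.6667 = √(M_X/352.02)
M_X = 352.02 × 0.6667² = 352.02 × 0.4444 = 156 g/mol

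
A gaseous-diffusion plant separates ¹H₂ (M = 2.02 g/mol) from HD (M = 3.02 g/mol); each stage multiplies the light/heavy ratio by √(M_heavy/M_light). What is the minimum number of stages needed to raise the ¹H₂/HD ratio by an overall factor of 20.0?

15

With α = √(3.02/2.02) per stage, ln α = ½ ln(1.49505) = 0.2011.
Need α^N ≥ 20.0 ⇒ N ≥ ln(20.0) / ln α = 2.996 / 0.2011 = 14.90.
So at least 15 stages are needed.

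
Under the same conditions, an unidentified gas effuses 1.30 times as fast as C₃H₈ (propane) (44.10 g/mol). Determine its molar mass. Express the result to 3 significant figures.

26.1 g/mol

From Graham's law, rate_X/rate_C₃H₈ = √(M_C₃H₈/M_X).
1.30 = √(44.10/M_X)
M_X = 44.10 / 1.30² = 44.10 / 1.690 = 26.1 g/mol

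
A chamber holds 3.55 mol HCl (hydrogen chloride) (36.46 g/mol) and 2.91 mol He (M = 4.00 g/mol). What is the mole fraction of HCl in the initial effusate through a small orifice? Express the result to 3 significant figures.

Rate_i ∝ x_i/√M_i (Graham's law weighted by mole fraction), so the effusate composition follows n_i/√M_i.
So x_HCl in the escaping gas = (n_HCl/√M_HCl) / Σ(n_i/√M_i)
= (3.55/√36.46) / (3.55/√36.46 + 2.91/√4.00) = 0.5879/(0.5879 + 1.455) = 0.288.

0.288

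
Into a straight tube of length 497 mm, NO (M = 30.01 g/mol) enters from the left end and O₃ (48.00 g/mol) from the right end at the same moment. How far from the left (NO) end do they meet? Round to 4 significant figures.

277.5 mm

The fronts meet when d_NO + d_O₃ = L with d_NO/d_O₃ = √(M_O₃/M_NO) (Graham's law). Here √(M_O₃/M_NO) = √(48.00/30.01) = 1.265.
With d_NO + d_O₃ = 497 mm, d_O₃ = 497/(1 + 1.265) = 219.5 mm.
d_NO = 497 − 219.5 = 277.5 mm.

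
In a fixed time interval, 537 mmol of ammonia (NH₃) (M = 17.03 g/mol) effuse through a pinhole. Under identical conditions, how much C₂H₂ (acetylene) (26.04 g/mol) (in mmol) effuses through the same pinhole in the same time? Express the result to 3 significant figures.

434 mmol

From Graham's law, rate_C₂H₂/rate_NH₃ = √(M_NH₃/M_C₂H₂) = √(17.03/26.04) = √0.6540 = 0.8087.
So the amount for C₂H₂ is 537 × 0.8087 = 434 mmol.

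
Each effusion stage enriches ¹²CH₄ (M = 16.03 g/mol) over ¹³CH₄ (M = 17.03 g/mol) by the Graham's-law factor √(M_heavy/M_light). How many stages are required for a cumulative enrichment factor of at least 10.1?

Per stage α = (17.03/16.03)^(1/2) = 1.06238^0.5, giving ln α = 0.03026.
Need α^N ≥ 10.1 ⇒ N ≥ ln(10.1) / ln α = 2.313 / 0.03026 = 76.43.
Rounding up, N = 77 stages.

77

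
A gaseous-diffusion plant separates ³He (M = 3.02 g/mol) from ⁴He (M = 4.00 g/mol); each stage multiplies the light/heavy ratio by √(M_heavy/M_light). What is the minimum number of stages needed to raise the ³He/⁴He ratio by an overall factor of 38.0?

Per stage α = (4.00/3.02)^(1/2) = 1.32450^0.5, giving ln α = 0.1405.
Need α^N ≥ 38.0 ⇒ N ≥ ln(38.0) / ln α = 3.638 / 0.1405 = 25.89.
Rounding up, N = 26 stages.

26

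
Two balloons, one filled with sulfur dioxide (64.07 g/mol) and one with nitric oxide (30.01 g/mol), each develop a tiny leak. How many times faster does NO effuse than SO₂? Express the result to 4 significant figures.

1.461

Graham's law gives rate_NO/rate_SO₂ = √(M_SO₂/M_NO) = √(64.07/30.01) = √2.135 = 1.461.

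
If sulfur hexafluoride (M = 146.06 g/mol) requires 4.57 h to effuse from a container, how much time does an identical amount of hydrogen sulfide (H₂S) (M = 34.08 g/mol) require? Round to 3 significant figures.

2.21 h

Using Graham's law: t_H₂S/t_SF₆ = √(M_H₂S/M_SF₆) = √(34.08/146.06) = √0.2333 = 0.4830.
So the time for H₂S is 4.57 × 0.4830 = 2.21 h.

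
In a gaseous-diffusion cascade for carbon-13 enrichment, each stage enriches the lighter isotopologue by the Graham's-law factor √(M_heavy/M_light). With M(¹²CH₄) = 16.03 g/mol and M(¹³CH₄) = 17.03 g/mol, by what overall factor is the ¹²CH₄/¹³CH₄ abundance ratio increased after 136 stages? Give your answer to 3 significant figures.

The single-stage factor is √(M_heavy/M_light), so 136 stages give [√(17.03/16.03)]^136 = (17.03/16.03)^(136/2).
= 1.06238^68 = 61.3.

61.3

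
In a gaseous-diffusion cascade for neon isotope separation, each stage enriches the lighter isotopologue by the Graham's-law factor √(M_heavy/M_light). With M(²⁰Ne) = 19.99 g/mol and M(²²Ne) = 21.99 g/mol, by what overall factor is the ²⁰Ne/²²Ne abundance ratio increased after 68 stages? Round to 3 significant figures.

Overall factor = α^68 with α = √(21.99/19.99), i.e. (21.99/19.99)^(68/2).
= 1.10005^34 = 25.6.

25.6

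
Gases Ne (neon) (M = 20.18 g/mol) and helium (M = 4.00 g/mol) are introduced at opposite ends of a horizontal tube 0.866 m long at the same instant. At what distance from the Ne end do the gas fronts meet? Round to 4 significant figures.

The fronts meet when d_Ne + d_He = L with d_Ne/d_He = √(M_He/M_Ne) (Graham's law). Here √(M_He/M_Ne) = √(4.00/20.18) = 0.4452.
With d_Ne + d_He = 0.866 m, d_He = 0.866/(1 + 0.4452) = 0.5992 m.
d_Ne = 0.866 − 0.5992 = 0.2668 m.

0.2668 m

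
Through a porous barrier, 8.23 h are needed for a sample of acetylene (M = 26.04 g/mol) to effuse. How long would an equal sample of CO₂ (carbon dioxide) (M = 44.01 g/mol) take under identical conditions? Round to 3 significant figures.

Using Graham's law: t_CO₂/t_C₂H₂ = √(M_CO₂/M_C₂H₂) = √(44.01/26.04) = √1.690 = 1.300.
So the time for CO₂ is 8.23 × 1.300 = 10.7 h.

10.7 h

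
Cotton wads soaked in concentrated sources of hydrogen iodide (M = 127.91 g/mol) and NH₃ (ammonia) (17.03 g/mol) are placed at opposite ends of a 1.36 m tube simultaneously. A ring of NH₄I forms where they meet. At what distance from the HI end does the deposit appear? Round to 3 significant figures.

0.364 m

Distances travelled in equal time are proportional to diffusion rates, so d_HI/d_NH₃ = √(M_NH₃/M_HI) = √(17.03/127.91) = 0.3649.
With d_HI + d_NH₃ = 1.36 m, d_NH₃ = 1.36/(1 + 0.3649) = 0.9964 m.
d_HI = 1.36 − 0.9964 = 0.364 m.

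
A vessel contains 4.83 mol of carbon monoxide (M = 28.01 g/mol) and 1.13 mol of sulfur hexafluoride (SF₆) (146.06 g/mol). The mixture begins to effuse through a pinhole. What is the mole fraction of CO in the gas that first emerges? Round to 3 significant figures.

0.907

Each component's effusion rate ∝ (its partial pressure)·(1/√M) ∝ n_i/√M_i.
So x_CO in the escaping gas = (n_CO/√M_CO) / Σ(n_i/√M_i)
= (4.83/√28.01) / (4.83/√28.01 + 1.13/√146.06) = 0.9126/(0.9126 + 0.09350) = 0.907.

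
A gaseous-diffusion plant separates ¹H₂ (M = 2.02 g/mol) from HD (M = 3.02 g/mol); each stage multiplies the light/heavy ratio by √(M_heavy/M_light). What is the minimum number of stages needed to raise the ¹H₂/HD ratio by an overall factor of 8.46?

11

With α = √(3.02/2.02) per stage, ln α = ½ ln(1.49505) = 0.2011.
Need α^N ≥ 8.46 ⇒ N ≥ ln(8.46) / ln α = 2.135 / 0.2011 = 10.62.
Minimum whole number of stages: N = 11.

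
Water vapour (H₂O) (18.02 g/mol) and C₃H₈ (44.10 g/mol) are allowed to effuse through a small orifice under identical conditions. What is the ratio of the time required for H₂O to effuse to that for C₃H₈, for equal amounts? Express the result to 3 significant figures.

0.639

Since effusion rate ∝ 1/√M, t_H₂O/t_C₃H₈ = √(M_H₂O/M_C₃H₈) = √(18.02/44.10) = √0.4086 = 0.639.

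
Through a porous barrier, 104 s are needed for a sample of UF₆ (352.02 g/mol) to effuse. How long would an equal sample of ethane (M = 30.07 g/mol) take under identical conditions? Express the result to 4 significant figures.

30.40 s

Graham's law gives t_C₂H₆/t_UF₆ = √(M_C₂H₆/M_UF₆) = √(30.07/352.02) = √0.08542 = 0.2923.
So the time for C₂H₆ is 104 × 0.2923 = 30.40 s.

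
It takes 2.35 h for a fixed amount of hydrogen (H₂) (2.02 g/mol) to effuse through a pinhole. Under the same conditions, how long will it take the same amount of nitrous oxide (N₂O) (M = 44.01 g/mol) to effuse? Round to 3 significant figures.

Graham's law gives t_N₂O/t_H₂ = √(M_N₂O/M_H₂) = √(44.01/2.02) = √21.79 = 4.668.
So the time for N₂O is 2.35 × 4.668 = 11.0 h.

11.0 h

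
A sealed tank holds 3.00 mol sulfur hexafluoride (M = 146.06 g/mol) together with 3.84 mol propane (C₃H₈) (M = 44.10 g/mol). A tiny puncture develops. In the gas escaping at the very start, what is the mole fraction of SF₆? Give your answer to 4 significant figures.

0.3003

Effusion rate of each component ∝ n_i/√M_i (partial pressure × 1/√M).
x_SF₆(eff) = (n_SF₆/√M_SF₆) / (n_SF₆/√M_SF₆ + n_C₃H₈/√M_C₃H₈)
= (3.00/√146.06) / (3.00/√146.06 + 3.84/√44.10) = 0.2482/(0.2482 + 0.5782) = 0.3003.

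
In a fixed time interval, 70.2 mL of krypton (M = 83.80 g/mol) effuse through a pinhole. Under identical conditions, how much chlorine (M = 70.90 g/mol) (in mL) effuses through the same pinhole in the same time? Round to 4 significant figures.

From Graham's law, rate_Cl₂/rate_Kr = √(M_Kr/M_Cl₂) = √(83.80/70.90) = √1.182 = 1.087.
So the volume for Cl₂ is 70.2 × 1.087 = 76.32 mL.

76.32 mL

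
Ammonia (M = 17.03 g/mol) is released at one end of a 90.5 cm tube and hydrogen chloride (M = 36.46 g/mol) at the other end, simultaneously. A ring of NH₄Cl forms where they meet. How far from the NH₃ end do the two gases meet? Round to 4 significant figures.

53.76 cm

Graham's law gives d_NH₃/d_HCl = rate_NH₃/rate_HCl = √(M_HCl/M_NH₃) = √(36.46/17.03) = 1.463.
With d_NH₃ + d_HCl = 90.5 cm, d_HCl = 90.5/(1 + 1.463) = 36.74 cm.
d_NH₃ = 90.5 − 36.74 = 53.76 cm.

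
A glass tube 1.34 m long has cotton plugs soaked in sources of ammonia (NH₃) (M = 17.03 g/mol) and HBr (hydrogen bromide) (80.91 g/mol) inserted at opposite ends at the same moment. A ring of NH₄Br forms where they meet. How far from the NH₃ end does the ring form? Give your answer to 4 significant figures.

0.9186 m

The fronts meet when d_NH₃ + d_HBr = L with d_NH₃/d_HBr = √(M_HBr/M_NH₃) (Graham's law). Here √(M_HBr/M_NH₃) = √(80.91/17.03) = 2.180.
With d_NH₃ + d_HBr = 1.34 m, d_HBr = 1.34/(1 + 2.180) = 0.4214 m.
d_NH₃ = 1.34 − 0.4214 = 0.9186 m.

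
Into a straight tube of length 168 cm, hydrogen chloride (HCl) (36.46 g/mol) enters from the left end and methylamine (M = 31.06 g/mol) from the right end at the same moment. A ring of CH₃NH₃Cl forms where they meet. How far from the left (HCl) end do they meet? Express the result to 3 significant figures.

Graham's law gives d_HCl/d_CH₃NH₂ = rate_HCl/rate_CH₃NH₂ = √(M_CH₃NH₂/M_HCl) = √(31.06/36.46) = 0.9230.
With d_HCl + d_CH₃NH₂ = 168 cm, d_CH₃NH₂ = 168/(1 + 0.9230) = 87.36 cm.
d_HCl = 168 − 87.36 = 80.6 cm.

80.6 cm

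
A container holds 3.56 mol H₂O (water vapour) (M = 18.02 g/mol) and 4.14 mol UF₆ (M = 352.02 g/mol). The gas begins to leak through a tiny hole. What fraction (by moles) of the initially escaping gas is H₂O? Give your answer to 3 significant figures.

Each component's effusion rate ∝ (its partial pressure)·(1/√M) ∝ n_i/√M_i.
x_H₂O(eff) = (n_H₂O/√M_H₂O) / (n_H₂O/√M_H₂O + n_UF₆/√M_UF₆)
= (3.56/√18.02) / (3.56/√18.02 + 4.14/√352.02) = 0.8386/(0.8386 + 0.2207) = 0.792.

0.792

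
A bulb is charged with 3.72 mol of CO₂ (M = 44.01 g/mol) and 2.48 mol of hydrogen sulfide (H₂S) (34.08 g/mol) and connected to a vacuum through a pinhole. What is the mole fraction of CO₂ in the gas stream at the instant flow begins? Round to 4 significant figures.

The effusion rate of species i is ∝ p_i/√M_i ∝ n_i/√M_i.
Mole fraction of CO₂ in the effusate = (n_CO₂/√M_CO₂) / (n_CO₂/√M_CO₂ + n_H₂S/√M_H₂S)
= (3.72/√44.01) / (3.72/√44.01 + 2.48/√34.08) = 0.5607/(0.5607 + 0.4248) = 0.5690.

0.5690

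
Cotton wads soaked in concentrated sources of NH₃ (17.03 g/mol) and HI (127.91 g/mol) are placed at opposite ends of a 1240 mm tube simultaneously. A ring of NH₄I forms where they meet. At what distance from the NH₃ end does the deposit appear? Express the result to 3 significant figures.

Distances travelled in equal time are proportional to diffusion rates, so d_NH₃/d_HI = √(M_HI/M_NH₃) = √(127.91/17.03) = 2.741.
With d_NH₃ + d_HI = 1240 mm, d_HI = 1240/(1 + 2.741) = 331.5 mm.
d_NH₃ = 1240 − 331.5 = 909 mm.

909 mm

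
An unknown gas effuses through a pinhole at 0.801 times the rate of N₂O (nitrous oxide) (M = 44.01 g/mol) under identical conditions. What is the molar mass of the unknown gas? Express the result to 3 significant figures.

From Graham's law, rate_X/rate_N₂O = √(M_N₂O/M_X).
0.801 = √(44.01/M_X)
M_X = 44.01 / 0.801² = 44.01 / 0.6416 = 68.6 g/mol

68.6 g/mol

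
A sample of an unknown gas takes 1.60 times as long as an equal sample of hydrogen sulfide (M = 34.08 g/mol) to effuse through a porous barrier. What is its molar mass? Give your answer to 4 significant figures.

Graham's law gives t_X/t_H₂S = √(M_X/M_H₂S).
1.60 = √(M_X/34.08)
M_X = 34.08 × 1.60² = 34.08 × 2.560 = 87.24 g/mol

87.24 g/mol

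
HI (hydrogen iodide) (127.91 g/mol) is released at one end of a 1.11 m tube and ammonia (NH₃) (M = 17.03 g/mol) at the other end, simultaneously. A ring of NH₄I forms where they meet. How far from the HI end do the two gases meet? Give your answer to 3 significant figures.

0.297 m

In equal time, each gas travels a distance ∝ its rate ∝ 1/√M, so d_HI/d_NH₃ = √(M_NH₃/M_HI) = √(17.03/127.91) = 0.3649.
With d_HI + d_NH₃ = 1.11 m, d_NH₃ = 1.11/(1 + 0.3649) = 0.8133 m.
d_HI = 1.11 − 0.8133 = 0.297 m.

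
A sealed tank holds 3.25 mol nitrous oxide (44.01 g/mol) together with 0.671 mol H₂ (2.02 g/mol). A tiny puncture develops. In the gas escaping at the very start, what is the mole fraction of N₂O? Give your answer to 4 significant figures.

Effusion rate of each component ∝ n_i/√M_i (partial pressure × 1/√M).
Mole fraction of N₂O in the effusate = (n_N₂O/√M_N₂O) / (n_N₂O/√M_N₂O + n_H₂/√M_H₂)
= (3.25/√44.01) / (3.25/√44.01 + 0.671/√2.02) = 0.4899/(0.4899 + 0.4721) = 0.5092.

0.5092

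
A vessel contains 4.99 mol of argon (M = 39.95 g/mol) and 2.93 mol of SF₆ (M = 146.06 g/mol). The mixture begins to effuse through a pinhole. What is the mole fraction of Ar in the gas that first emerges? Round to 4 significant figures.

0.7651

Each component's effusion rate ∝ (its partial pressure)·(1/√M) ∝ n_i/√M_i.
Mole fraction of Ar in the effusate = (n_Ar/√M_Ar) / (n_Ar/√M_Ar + n_SF₆/√M_SF₆)
= (4.99/√39.95) / (4.99/√39.95 + 2.93/√146.06) = 0.7895/(0.7895 + 0.2424) = 0.7651.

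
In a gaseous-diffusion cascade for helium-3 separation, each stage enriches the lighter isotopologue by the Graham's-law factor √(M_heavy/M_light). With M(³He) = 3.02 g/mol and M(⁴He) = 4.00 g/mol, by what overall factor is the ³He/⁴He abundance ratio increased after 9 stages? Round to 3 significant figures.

3.54

After 9 stages the ratio has grown by (√(4.00/3.02))^9 = (4.00/3.02)^(9/2).
= 1.32450^(9/2) = 3.54.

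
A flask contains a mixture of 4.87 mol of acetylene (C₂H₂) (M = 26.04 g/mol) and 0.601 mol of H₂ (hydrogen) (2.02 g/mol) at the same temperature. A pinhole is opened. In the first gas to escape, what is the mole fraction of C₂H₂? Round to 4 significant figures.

0.6930

Each component's effusion rate ∝ (its partial pressure)·(1/√M) ∝ n_i/√M_i.
x_C₂H₂(eff) = (n_C₂H₂/√M_C₂H₂) / (n_C₂H₂/√M_C₂H₂ + n_H₂/√M_H₂)
= (4.87/√26.04) / (4.87/√26.04 + 0.601/√2.02) = 0.9544/(0.9544 + 0.4229) = 0.6930.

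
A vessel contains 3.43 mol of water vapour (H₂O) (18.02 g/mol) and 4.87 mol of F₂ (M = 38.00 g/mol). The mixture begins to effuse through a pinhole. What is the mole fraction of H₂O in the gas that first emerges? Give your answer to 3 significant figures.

The effusion rate of species i is ∝ p_i/√M_i ∝ n_i/√M_i.
So x_H₂O in the escaping gas = (n_H₂O/√M_H₂O) / Σ(n_i/√M_i)
= (3.43/√18.02) / (3.43/√18.02 + 4.87/√38.00) = 0.8080/(0.8080 + 0.7900) = 0.506.

0.506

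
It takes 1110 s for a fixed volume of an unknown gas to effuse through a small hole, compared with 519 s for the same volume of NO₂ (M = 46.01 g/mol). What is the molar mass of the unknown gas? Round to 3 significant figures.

Using Graham's law: t_X/t_NO₂ = √(M_X/M_NO₂).
1110/519 = 2.139 = √(M_X/46.01)
M_X = 46.01 × 2.139² = 46.01 × 4.574 = 210 g/mol

210 g/mol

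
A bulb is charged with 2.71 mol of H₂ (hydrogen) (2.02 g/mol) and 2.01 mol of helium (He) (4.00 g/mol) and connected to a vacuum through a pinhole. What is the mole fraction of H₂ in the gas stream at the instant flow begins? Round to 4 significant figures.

0.6548

The effusion rate of species i is ∝ p_i/√M_i ∝ n_i/√M_i.
x_H₂(eff) = (n_H₂/√M_H₂) / (n_H₂/√M_H₂ + n_He/√M_He)
= (2.71/√2.02) / (2.71/√2.02 + 2.01/√4.00) = 1.907/(1.907 + 1.005) = 0.6548.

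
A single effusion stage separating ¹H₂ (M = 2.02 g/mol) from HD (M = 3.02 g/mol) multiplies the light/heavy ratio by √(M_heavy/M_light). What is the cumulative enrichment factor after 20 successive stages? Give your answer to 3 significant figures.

Overall factor = α^20 with α = √(3.02/2.02), i.e. (3.02/2.02)^(20/2).
= 1.49505^10 = 55.8.

55.8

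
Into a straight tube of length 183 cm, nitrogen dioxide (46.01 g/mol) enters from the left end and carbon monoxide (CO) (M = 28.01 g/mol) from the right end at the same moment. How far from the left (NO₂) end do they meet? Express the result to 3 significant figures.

Graham's law gives d_NO₂/d_CO = rate_NO₂/rate_CO = √(M_CO/M_NO₂) = √(28.01/46.01) = 0.7802.
With d_NO₂ + d_CO = 183 cm, d_CO = 183/(1 + 0.7802) = 102.8 cm.
d_NO₂ = 183 − 102.8 = 80.2 cm.

80.2 cm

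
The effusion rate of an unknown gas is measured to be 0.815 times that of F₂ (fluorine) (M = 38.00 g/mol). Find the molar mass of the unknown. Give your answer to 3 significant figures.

From Graham's law, rate_X/rate_F₂ = √(M_F₂/M_X).
0.815 = √(38.00/M_X)
M_X = 38.00 / 0.815² = 38.00 / 0.6642 = 57.2 g/mol

57.2 g/mol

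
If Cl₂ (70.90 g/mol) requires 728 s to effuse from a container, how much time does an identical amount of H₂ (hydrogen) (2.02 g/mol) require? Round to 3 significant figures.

Since effusion rate ∝ 1/√M, t_H₂/t_Cl₂ = √(M_H₂/M_Cl₂) = √(2.02/70.90) = √0.02849 = 0.1688.
So the time for H₂ is 728 × 0.1688 = 123 s.

123 s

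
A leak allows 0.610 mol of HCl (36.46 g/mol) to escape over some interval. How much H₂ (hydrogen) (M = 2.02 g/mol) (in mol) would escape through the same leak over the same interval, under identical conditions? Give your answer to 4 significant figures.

Using Graham's law: rate_H₂/rate_HCl = √(M_HCl/M_H₂) = √(36.46/2.02) = √18.05 = 4.248.
So the amount for H₂ is 0.610 × 4.248 = 2.592 mol.

2.592 mol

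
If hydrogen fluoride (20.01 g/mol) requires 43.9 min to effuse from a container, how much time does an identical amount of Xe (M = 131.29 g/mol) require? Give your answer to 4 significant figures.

112.4 min

From Graham's law, t_Xe/t_HF = √(M_Xe/M_HF) = √(131.29/20.01) = √6.561 = 2.561.
So the time for Xe is 43.9 × 2.561 = 112.4 min.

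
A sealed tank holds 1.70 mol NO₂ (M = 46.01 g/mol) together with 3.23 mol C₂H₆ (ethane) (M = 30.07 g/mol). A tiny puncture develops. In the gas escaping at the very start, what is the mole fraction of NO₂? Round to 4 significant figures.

0.2985

The effusion rate of species i is ∝ p_i/√M_i ∝ n_i/√M_i.
Mole fraction of NO₂ in the effusate = (n_NO₂/√M_NO₂) / (n_NO₂/√M_NO₂ + n_C₂H₆/√M_C₂H₆)
= (1.70/√46.01) / (1.70/√46.01 + 3.23/√30.07) = 0.2506/(0.2506 + 0.5890) = 0.2985.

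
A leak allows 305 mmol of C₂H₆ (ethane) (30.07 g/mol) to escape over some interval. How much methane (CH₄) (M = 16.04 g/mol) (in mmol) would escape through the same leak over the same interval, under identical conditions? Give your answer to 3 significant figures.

418 mmol

From Graham's law, rate_CH₄/rate_C₂H₆ = √(M_C₂H₆/M_CH₄) = √(30.07/16.04) = √1.875 = 1.369.
So the amount for CH₄ is 305 × 1.369 = 418 mmol.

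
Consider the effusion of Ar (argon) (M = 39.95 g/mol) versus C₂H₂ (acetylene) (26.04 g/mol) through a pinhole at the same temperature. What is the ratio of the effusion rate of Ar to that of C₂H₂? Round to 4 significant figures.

0.8074

Since effusion rate ∝ 1/√M, rate_Ar/rate_C₂H₂ = √(M_C₂H₂/M_Ar) = √(26.04/39.95) = √0.6518 = 0.8074.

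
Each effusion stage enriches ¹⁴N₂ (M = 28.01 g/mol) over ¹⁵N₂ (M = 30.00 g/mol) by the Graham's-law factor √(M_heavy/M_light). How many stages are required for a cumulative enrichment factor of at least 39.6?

108

Single-stage factor α = √(30.00/28.01), so ln α = ½ ln(1.07105) = 0.03432.
Need α^N ≥ 39.6 ⇒ N ≥ ln(39.6) / ln α = 3.679 / 0.03432 = 107.20.
Minimum whole number of stages: N = 108.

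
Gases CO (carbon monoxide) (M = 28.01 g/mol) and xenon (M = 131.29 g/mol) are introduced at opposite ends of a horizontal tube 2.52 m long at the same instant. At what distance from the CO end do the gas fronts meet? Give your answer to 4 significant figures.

1.724 m

In equal time, each gas travels a distance ∝ its rate ∝ 1/√M, so d_CO/d_Xe = √(M_Xe/M_CO) = √(131.29/28.01) = 2.165.
With d_CO + d_Xe = 2.52 m, d_Xe = 2.52/(1 + 2.165) = 0.7962 m.
d_CO = 2.52 − 0.7962 = 1.724 m.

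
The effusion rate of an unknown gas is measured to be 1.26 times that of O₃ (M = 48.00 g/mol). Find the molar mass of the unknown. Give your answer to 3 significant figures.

30.2 g/mol

Since effusion rate ∝ 1/√M, rate_X/rate_O₃ = √(M_O₃/M_X).
1.26 = √(48.00/M_X)
M_X = 48.00 / 1.26² = 48.00 / 1.588 = 30.2 g/mol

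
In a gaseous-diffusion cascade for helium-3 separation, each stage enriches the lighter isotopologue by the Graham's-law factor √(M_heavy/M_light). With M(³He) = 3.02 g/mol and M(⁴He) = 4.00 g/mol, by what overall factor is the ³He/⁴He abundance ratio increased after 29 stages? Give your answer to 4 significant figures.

58.85

Each stage multiplies the ratio by α = √(4.00/3.02), so after 29 stages the overall factor is α^29 = (4.00/3.02)^(29/2).
= 1.32450^(29/2) = 58.85.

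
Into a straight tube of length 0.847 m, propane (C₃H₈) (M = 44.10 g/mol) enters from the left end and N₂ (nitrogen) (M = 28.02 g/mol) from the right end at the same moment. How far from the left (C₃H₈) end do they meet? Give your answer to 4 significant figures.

The fronts meet when d_C₃H₈ + d_N₂ = L with d_C₃H₈/d_N₂ = √(M_N₂/M_C₃H₈) (Graham's law). Here √(M_N₂/M_C₃H₈) = √(28.02/44.10) = 0.7971.
With d_C₃H₈ + d_N₂ = 0.847 m, d_N₂ = 0.847/(1 + 0.7971) = 0.4713 m.
d_C₃H₈ = 0.847 − 0.4713 = 0.3757 m.

0.3757 m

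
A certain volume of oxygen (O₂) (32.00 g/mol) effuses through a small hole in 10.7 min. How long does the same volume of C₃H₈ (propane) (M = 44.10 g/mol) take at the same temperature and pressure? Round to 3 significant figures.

12.6 min

Using Graham's law: t_C₃H₈/t_O₂ = √(M_C₃H₈/M_O₂) = √(44.10/32.00) = √1.378 = 1.174.
So the time for C₃H₈ is 10.7 × 1.174 = 12.6 min.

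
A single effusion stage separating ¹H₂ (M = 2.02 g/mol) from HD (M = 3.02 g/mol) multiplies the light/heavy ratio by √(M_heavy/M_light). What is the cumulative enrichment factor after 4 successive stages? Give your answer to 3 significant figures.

Each stage multiplies the ratio by α = √(3.02/2.02), so after 4 stages the overall factor is α^4 = (3.02/2.02)^(4/2).
= 1.49505^2 = 2.24.

2.24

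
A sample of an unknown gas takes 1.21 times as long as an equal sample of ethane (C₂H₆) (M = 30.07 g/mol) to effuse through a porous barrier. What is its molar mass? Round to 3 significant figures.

44.0 g/mol

Since effusion rate ∝ 1/√M, t_X/t_C₂H₆ = √(M_X/M_C₂H₆).
1.21 = √(M_X/30.07)
M_X = 30.07 × 1.21² = 30.07 × 1.464 = 44.0 g/mol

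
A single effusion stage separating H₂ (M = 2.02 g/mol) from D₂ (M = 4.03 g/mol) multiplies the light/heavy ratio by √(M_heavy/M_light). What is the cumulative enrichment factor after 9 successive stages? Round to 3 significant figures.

After 9 stages the ratio has grown by (√(4.03/2.02))^9 = (4.03/2.02)^(9/2).
= 1.99505^(9/2) = 22.4.

22.4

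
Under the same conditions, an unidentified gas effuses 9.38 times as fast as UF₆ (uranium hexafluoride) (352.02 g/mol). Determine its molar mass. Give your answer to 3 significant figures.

4.00 g/mol

By Graham's law, rate_X/rate_UF₆ = √(M_UF₆/M_X).
9.38 = √(352.02/M_X)
M_X = 352.02 / 9.38² = 352.02 / 87.98 = 4.00 g/mol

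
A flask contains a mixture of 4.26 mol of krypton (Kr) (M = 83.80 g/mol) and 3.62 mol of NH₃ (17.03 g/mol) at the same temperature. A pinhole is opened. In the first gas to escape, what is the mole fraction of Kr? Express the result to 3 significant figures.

Rate_i ∝ x_i/√M_i (Graham's law weighted by mole fraction), so the effusate composition follows n_i/√M_i.
So x_Kr in the escaping gas = (n_Kr/√M_Kr) / Σ(n_i/√M_i)
= (4.26/√83.80) / (4.26/√83.80 + 3.62/√17.03) = 0.4654/(0.4654 + 0.8772) = 0.347.

0.347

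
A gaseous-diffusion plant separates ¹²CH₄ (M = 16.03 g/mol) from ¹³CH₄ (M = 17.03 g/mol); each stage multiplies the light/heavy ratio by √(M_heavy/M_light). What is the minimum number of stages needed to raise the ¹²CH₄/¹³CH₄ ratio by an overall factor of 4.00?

With α = √(17.03/16.03) per stage, ln α = ½ ln(1.06238) = 0.03026.
Need α^N ≥ 4.00 ⇒ N ≥ ln(4.00) / ln α = 1.386 / 0.03026 = 45.82.
Minimum whole number of stages: N = 46.

46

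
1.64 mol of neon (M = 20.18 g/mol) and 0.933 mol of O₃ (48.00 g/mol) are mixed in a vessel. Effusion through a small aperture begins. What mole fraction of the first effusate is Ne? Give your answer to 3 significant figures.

0.731

Effusion rate of each component ∝ n_i/√M_i (partial pressure × 1/√M).
x_Ne(eff) = (n_Ne/√M_Ne) / (n_Ne/√M_Ne + n_O₃/√M_O₃)
= (1.64/√20.18) / (1.64/√20.18 + 0.933/√48.00) = 0.3651/(0.3651 + 0.1347) = 0.731.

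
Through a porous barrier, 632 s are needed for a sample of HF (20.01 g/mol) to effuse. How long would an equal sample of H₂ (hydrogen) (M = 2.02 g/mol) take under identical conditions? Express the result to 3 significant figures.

By Graham's law, t_H₂/t_HF = √(M_H₂/M_HF) = √(2.02/20.01) = √0.1009 = 0.3177.
So the time for H₂ is 632 × 0.3177 = 201 s.

201 s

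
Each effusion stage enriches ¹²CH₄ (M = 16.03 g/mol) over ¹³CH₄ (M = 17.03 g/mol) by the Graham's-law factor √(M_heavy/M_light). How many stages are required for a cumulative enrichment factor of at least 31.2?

With α = √(17.03/16.03) per stage, ln α = ½ ln(1.06238) = 0.03026.
Need α^N ≥ 31.2 ⇒ N ≥ ln(31.2) / ln α = 3.440 / 0.03026 = 113.71.
Minimum whole number of stages: N = 114.

114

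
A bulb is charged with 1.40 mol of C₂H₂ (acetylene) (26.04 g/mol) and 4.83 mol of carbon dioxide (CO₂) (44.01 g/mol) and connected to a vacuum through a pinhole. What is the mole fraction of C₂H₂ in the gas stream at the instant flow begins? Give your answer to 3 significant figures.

The effusion rate of species i is ∝ p_i/√M_i ∝ n_i/√M_i.
Mole fraction of C₂H₂ in the effusate = (n_C₂H₂/√M_C₂H₂) / (n_C₂H₂/√M_C₂H₂ + n_CO₂/√M_CO₂)
= (1.40/√26.04) / (1.40/√26.04 + 4.83/√44.01) = 0.2744/(0.2744 + 0.7281) = 0.274.

0.274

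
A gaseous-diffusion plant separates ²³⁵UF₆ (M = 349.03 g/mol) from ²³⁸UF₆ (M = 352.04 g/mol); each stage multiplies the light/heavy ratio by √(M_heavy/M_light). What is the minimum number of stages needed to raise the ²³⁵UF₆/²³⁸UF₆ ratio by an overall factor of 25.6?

756

With α = √(352.04/349.03) per stage, ln α = ½ ln(1.00862) = 0.004293.
Need α^N ≥ 25.6 ⇒ N ≥ ln(25.6) / ln α = 3.243 / 0.004293 = 755.24.
Minimum whole number of stages: N = 756.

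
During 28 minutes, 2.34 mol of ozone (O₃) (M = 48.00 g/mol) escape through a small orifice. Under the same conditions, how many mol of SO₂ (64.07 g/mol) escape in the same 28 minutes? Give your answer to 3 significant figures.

By Graham's law, rate_SO₂/rate_O₃ = √(M_O₃/M_SO₂) = √(48.00/64.07) = √0.7492 = 0.8656.
So the amount for SO₂ is 2.34 × 0.8656 = 2.03 mol.

2.03 mol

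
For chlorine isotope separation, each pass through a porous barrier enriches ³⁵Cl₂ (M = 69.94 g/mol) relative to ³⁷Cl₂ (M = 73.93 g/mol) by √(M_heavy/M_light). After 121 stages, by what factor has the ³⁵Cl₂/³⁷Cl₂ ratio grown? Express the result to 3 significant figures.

Overall factor = α^121 with α = √(73.93/69.94), i.e. (73.93/69.94)^(121/2).
= 1.05705^(121/2) = 28.7.

28.7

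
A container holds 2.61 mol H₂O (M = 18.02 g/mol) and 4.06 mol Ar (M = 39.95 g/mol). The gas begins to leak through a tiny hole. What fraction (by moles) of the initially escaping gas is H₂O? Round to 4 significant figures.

0.4891

Effusion rate of each component ∝ n_i/√M_i (partial pressure × 1/√M).
So x_H₂O in the escaping gas = (n_H₂O/√M_H₂O) / Σ(n_i/√M_i)
= (2.61/√18.02) / (2.61/√18.02 + 4.06/√39.95) = 0.6148/(0.6148 + 0.6423) = 0.4891.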